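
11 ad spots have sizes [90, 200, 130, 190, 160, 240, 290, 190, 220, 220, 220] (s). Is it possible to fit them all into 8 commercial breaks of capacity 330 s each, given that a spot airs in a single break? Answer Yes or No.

No

Total = 2150 s; ⌈2150/330⌉ = 7.
8 ad spots each exceed half the capacity and cannot share a break, forcing at least 8 commercial breaks.
The bound of 8 does not rule out 8, but exhaustive search shows no assignment into 8 commercial breaks of capacity 330 s exists — the minimum is 9.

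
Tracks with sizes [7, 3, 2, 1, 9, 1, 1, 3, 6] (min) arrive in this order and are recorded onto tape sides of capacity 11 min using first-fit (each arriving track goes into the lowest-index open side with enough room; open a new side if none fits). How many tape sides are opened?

  7 → side 1 (new)  [load 7/11]
  3 → side 1  [load 10/11]
  2 → side 2 (new)  [load 2/11]
  1 → side 1  [load 11/11]
  9 → side 2  [load 11/11]
  1 → side 3 (new)  [load 1/11]
  1 → side 3  [load 2/11]
  3 → side 3  [load 5/11]
  6 → side 3  [load 11/11]
3 tape sides opened.

3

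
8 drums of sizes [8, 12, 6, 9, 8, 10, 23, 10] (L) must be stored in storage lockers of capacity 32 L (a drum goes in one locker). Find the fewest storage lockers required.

3

Total = 23 + 12 + 10 + 10 + 9 + 8 + 8 + 6 = 86 L.
Lower bound: ⌈86/32⌉ = 3 storage lockers.
A packing using 3 storage lockers:
  locker 1: 23 + 9 = 32
  locker 2: 12 + 10 + 10 = 32
  locker 3: 8 + 8 + 6 = 22
This matches the lower bound, so 3 is optimal.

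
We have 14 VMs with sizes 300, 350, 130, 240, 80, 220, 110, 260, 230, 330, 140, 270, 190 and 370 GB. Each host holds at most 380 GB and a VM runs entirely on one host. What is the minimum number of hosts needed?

Total = 370 + 350 + 330 + 300 + 270 + 260 + 240 + 230 + 220 + 190 + 140 + 130 + 110 + 80 = 3220 GB.
Lower bound: ⌈3220/380⌉ = 9 hosts.
A packing using 10 hosts:
  host 1: 370 = 370
  host 2: 350 = 350
  host 3: 330 = 330
  host 4: 300 + 80 = 380
  host 5: 270 + 110 = 380
  host 6: 260 = 260
  host 7: 240 + 140 = 380
  host 8: 230 + 130 = 360
  host 9: 220 = 220
  host 10: 190 = 190
No arrangement into 9 hosts stays within capacity, so 10 is optimal.

10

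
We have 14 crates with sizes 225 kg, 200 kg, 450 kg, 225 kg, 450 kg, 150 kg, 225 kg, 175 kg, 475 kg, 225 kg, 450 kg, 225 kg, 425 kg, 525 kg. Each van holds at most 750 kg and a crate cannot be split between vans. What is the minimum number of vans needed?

Total = 525 + 475 + 450 + 450 + 450 + 425 + 225 + 225 + 225 + 225 + 225 + 200 + 175 + 150 = 4425 kg.
Lower bound: ⌈4425/750⌉ = 6 vans.
A packing using 7 vans:
  van 1: 525 + 225 = 750
  van 2: 475 + 225 = 700
  van 3: 450 + 225 = 675
  van 4: 450 + 225 = 675
  van 5: 450 + 225 = 675
  van 6: 425 + 200 = 625
  van 7: 175 + 150 = 325
No arrangement into 6 vans stays within capacity, so 7 is optimal.

7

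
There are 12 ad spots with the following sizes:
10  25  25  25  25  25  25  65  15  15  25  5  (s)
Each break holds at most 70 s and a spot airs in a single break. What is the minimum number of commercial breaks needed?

5

Total = 65 + 25 + 25 + 25 + 25 + 25 + 25 + 25 + 15 + 15 + 10 + 5 = 285 s.
Lower bound: ⌈285/70⌉ = 5 commercial breaks.
A packing using 5 commercial breaks:
  break 1: 65 + 5 = 70
  break 2: 25 + 25 + 15 = 65
  break 3: 25 + 25 + 15 = 65
  break 4: 25 + 25 + 10 = 60
  break 5: 25 = 25
This matches the lower bound, so 5 is optimal.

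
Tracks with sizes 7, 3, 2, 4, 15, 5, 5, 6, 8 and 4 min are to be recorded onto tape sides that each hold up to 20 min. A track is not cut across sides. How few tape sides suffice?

3

Total = 15 + 8 + 7 + 6 + 5 + 5 + 4 + 4 + 3 + 2 = 59 min.
Lower bound: ⌈59/20⌉ = 3 tape sides.
A packing using 3 tape sides:
  side 1: 15 + 5 = 20
  side 2: 8 + 7 + 5 = 20
  side 3: 6 + 4 + 4 + 3 + 2 = 19
This matches the lower bound, so 3 is optimal.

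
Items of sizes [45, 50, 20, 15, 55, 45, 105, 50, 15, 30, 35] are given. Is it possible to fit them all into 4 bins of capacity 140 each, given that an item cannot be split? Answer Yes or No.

A valid assignment using 4 bins:
  bin 1: 105 + 35 = 140
  bin 2: 55 + 50 + 30 = 135
  bin 3: 50 + 45 + 45 = 140
  bin 4: 20 + 15 + 15 = 50
Every load is within 140, so 4 bins suffice.

Yes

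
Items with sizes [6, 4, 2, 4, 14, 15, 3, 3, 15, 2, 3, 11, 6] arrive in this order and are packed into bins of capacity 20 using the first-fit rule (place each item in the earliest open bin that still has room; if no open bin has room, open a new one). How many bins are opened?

  6 → bin 1 (new)  [load 6/20]
  4 → bin 1  [load 10/20]
  2 → bin 1  [load 12/20]
  4 → bin 1  [load 16/20]
  14 → bin 2 (new)  [load 14/20]
  15 → bin 3 (new)  [load 15/20]
  3 → bin 1  [load 19/20]
  3 → bin 2  [load 17/20]
  15 → bin 4 (new)  [load 15/20]
  2 → bin 2  [load 19/20]
  3 → bin 3  [load 18/20]
  11 → bin 5 (new)  [load 11/20]
  6 → bin 5  [load 17/20]
5 bins opened.

5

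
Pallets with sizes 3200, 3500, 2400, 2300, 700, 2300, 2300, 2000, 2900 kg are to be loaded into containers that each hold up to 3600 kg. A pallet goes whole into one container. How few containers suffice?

8

Total = 3500 + 3200 + 2900 + 2400 + 2300 + 2300 + 2300 + 2000 + 700 = 21600 kg.
Lower bound: ⌈21600/3600⌉ = 6 containers.
Also, 8 pallets each exceed 1800 kg, and no two of those can share a container, so at least 8 containers are needed.
A packing using 8 containers:
  container 1: 3500 = 3500
  container 2: 3200 = 3200
  container 3: 2900 + 700 = 3600
  container 4: 2400 = 2400
  container 5: 2300 = 2300
  container 6: 2300 = 2300
  container 7: 2300 = 2300
  container 8: 2000 = 2000
This matches the lower bound, so 8 is optimal.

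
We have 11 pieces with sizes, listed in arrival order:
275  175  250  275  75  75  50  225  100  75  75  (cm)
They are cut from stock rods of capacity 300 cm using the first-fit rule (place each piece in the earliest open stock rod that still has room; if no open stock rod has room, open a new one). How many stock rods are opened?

6

  275 → stock rod 1 (new)  [load 275/300]
  175 → stock rod 2 (new)  [load 175/300]
  250 → stock rod 3 (new)  [load 250/300]
  275 → stock rod 4 (new)  [load 275/300]
  75 → stock rod 2  [load 250/300]
  75 → stock rod 5 (new)  [load 75/300]
  50 → stock rod 2  [load 300/300]
  225 → stock rod 5  [load 300/300]
  100 → stock rod 6 (new)  [load 100/300]
  75 → stock rod 6  [load 175/300]
  75 → stock rod 6  [load 250/300]
6 stock rods opened.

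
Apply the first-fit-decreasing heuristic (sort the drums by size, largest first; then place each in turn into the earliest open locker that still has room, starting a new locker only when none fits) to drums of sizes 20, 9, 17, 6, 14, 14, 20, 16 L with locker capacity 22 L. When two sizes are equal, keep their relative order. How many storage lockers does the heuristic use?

Sorted descending: 20, 20, 17, 16, 14, 14, 9, 6.
  20 → locker 1 (new)  [load 20/22]
  20 → locker 2 (new)  [load 20/22]
  17 → locker 3 (new)  [load 17/22]
  16 → locker 4 (new)  [load 16/22]
  14 → locker 5 (new)  [load 14/22]
  14 → locker 6 (new)  [load 14/22]
  9 → locker 7 (new)  [load 9/22]
  6 → locker 4  [load 22/22]
7 storage lockers opened.

7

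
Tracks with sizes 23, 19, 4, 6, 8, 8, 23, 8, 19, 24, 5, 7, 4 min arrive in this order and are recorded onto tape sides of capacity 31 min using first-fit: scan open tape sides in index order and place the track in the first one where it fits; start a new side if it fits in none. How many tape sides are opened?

6

  23 → side 1 (new)  [load 23/31]
  19 → side 2 (new)  [load 19/31]
  4 → side 1  [load 27/31]
  6 → side 2  [load 25/31]
  8 → side 3 (new)  [load 8/31]
  8 → side 3  [load 16/31]
  23 → side 4 (new)  [load 23/31]
  8 → side 3  [load 24/31]
  19 → side 5 (new)  [load 19/31]
  24 → side 6 (new)  [load 24/31]
  5 → side 2  [load 30/31]
  7 → side 3  [load 31/31]
  4 → side 1  [load 31/31]
6 tape sides opened.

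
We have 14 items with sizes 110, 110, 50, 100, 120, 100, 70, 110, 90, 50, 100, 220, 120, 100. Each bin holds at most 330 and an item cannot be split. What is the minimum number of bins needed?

5

Total = 220 + 120 + 120 + 110 + 110 + 110 + 100 + 100 + 100 + 100 + 90 + 70 + 50 + 50 = 1450.
Lower bound: ⌈1450/330⌉ = 5 bins.
A packing using 5 bins:
  bin 1: 220 + 110 = 330
  bin 2: 120 + 120 + 90 = 330
  bin 3: 110 + 110 + 100 = 320
  bin 4: 100 + 100 + 100 = 300
  bin 5: 70 + 50 + 50 = 170
This matches the lower bound, so 5 is optimal.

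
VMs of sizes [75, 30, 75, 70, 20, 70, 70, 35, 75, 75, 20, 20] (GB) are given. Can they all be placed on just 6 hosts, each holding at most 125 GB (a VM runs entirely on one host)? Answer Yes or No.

Total = 635 GB; ⌈635/125⌉ = 6.
7 VMs each exceed half the capacity and cannot share a host, forcing at least 7 hosts.
At least 7 hosts are required, but only 6 are allowed.

No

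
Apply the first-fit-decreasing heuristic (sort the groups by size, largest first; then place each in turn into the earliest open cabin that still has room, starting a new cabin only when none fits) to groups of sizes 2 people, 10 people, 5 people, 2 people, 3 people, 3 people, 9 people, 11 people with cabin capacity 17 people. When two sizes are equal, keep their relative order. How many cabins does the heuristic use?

Sorted descending: 11, 10, 9, 5, 3, 3, 2, 2.
  11 → cabin 1 (new)  [load 11/17]
  10 → cabin 2 (new)  [load 10/17]
  9 → cabin 3 (new)  [load 9/17]
  5 → cabin 1  [load 16/17]
  3 → cabin 2  [load 13/17]
  3 → cabin 2  [load 16/17]
  2 → cabin 3  [load 11/17]
  2 → cabin 3  [load 13/17]
3 cabins opened.

3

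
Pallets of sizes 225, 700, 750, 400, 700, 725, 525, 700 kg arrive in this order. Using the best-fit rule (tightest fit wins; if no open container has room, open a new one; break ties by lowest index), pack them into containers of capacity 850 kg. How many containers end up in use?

7

  225 → container 1 (new)  [load 225/850]
  700 → container 2 (new)  [load 700/850]
  750 → container 3 (new)  [load 750/850]
  400 → container 1  [load 625/850]
  700 → container 4 (new)  [load 700/850]
  725 → container 5 (new)  [load 725/850]
  525 → container 6 (new)  [load 525/850]
  700 → container 7 (new)  [load 700/850]
7 containers opened.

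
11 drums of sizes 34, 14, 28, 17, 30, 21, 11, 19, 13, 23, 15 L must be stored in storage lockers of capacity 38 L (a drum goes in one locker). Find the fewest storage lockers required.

7

Total = 34 + 30 + 28 + 23 + 21 + 19 + 17 + 15 + 14 + 13 + 11 = 225 L.
Lower bound: ⌈225/38⌉ = 6 storage lockers.
A packing using 7 storage lockers:
  locker 1: 34 = 34
  locker 2: 30 = 30
  locker 3: 28 = 28
  locker 4: 23 + 15 = 38
  locker 5: 21 + 17 = 38
  locker 6: 19 + 14 = 33
  locker 7: 13 + 11 = 24
No arrangement into 6 storage lockers stays within capacity, so 7 is optimal.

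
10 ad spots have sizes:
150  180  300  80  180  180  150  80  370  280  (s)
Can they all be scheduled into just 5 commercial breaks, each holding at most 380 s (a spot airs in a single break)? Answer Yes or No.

Total = 1950 s; ⌈1950/380⌉ = 6.
At least 6 commercial breaks are required, but only 5 are allowed.

No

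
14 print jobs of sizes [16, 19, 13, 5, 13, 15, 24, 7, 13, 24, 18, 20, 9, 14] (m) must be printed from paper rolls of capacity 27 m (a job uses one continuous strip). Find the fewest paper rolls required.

Total = 24 + 24 + 20 + 19 + 18 + 16 + 15 + 14 + 13 + 13 + 13 + 9 + 7 + 5 = 210 m.
Lower bound: ⌈210/27⌉ = 8 paper rolls.
A packing using 9 paper rolls:
  roll 1: 24 = 24
  roll 2: 24 = 24
  roll 3: 20 + 7 = 27
  roll 4: 19 + 5 = 24
  roll 5: 18 + 9 = 27
  roll 6: 16 = 16
  roll 7: 15 = 15
  roll 8: 14 + 13 = 27
  roll 9: 13 + 13 = 26
No arrangement into 8 paper rolls stays within capacity, so 9 is optimal.

9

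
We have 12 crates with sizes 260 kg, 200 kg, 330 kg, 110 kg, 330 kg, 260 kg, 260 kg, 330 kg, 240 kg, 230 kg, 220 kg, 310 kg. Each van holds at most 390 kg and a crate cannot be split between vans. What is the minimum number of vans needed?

11

Total = 330 + 330 + 330 + 310 + 260 + 260 + 260 + 240 + 230 + 220 + 200 + 110 = 3080 kg.
Lower bound: ⌈3080/390⌉ = 8 vans.
Also, 11 crates each exceed 195 kg, and no two of those can share a van, so at least 11 vans are needed.
A packing using 11 vans:
  van 1: 330 = 330
  van 2: 330 = 330
  van 3: 330 = 330
  van 4: 310 = 310
  van 5: 260 + 110 = 370
  van 6: 260 = 260
  van 7: 260 = 260
  van 8: 240 = 240
  van 9: 230 = 230
  van 10: 220 = 220
  van 11: 200 = 200
This matches the lower bound, so 11 is optimal.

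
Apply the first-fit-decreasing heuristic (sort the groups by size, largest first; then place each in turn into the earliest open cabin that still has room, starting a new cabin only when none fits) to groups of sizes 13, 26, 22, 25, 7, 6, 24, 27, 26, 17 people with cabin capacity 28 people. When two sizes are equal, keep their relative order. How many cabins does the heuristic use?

8

Sorted descending: 27, 26, 26, 25, 24, 22, 17, 13, 7, 6.
  27 → cabin 1 (new)  [load 27/28]
  26 → cabin 2 (new)  [load 26/28]
  26 → cabin 3 (new)  [load 26/28]
  25 → cabin 4 (new)  [load 25/28]
  24 → cabin 5 (new)  [load 24/28]
  22 → cabin 6 (new)  [load 22/28]
  17 → cabin 7 (new)  [load 17/28]
  13 → cabin 8 (new)  [load 13/28]
  7 → cabin 7  [load 24/28]
  6 → cabin 6  [load 28/28]
8 cabins opened.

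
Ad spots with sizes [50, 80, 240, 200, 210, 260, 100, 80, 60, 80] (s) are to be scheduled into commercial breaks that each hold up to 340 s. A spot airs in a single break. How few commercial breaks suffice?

4

Total = 260 + 240 + 210 + 200 + 100 + 80 + 80 + 80 + 60 + 50 = 1360 s.
Lower bound: ⌈1360/340⌉ = 4 commercial breaks.
A packing using 4 commercial breaks:
  break 1: 260 + 80 = 340
  break 2: 240 + 100 = 340
  break 3: 210 + 80 + 50 = 340
  break 4: 200 + 80 + 60 = 340
This matches the lower bound, so 4 is optimal.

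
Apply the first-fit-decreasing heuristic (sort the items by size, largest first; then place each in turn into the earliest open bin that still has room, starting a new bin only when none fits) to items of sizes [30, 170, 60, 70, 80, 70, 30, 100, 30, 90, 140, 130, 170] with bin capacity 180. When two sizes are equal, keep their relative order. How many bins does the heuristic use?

7

Sorted descending: 170, 170, 140, 130, 100, 90, 80, 70, 70, 60, 30, 30, 30.
  170 → bin 1 (new)  [load 170/180]
  170 → bin 2 (new)  [load 170/180]
  140 → bin 3 (new)  [load 140/180]
  130 → bin 4 (new)  [load 130/180]
  100 → bin 5 (new)  [load 100/180]
  90 → bin 6 (new)  [load 90/180]
  80 → bin 5  [load 180/180]
  70 → bin 6  [load 160/180]
  70 → bin 7 (new)  [load 70/180]
  60 → bin 7  [load 130/180]
  30 → bin 3  [load 170/180]
  30 → bin 4  [load 160/180]
  30 → bin 7  [load 160/180]
7 bins opened.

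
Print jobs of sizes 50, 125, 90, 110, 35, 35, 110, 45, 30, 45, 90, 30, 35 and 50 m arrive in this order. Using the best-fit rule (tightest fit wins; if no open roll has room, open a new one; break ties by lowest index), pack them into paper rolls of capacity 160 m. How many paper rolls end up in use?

  50 → roll 1 (new)  [load 50/160]
  125 → roll 2 (new)  [load 125/160]
  90 → roll 1  [load 140/160]
  110 → roll 3 (new)  [load 110/160]
  35 → roll 2  [load 160/160]
  35 → roll 3  [load 145/160]
  110 → roll 4 (new)  [load 110/160]
  45 → roll 4  [load 155/160]
  30 → roll 5 (new)  [load 30/160]
  45 → roll 5  [load 75/160]
  90 → roll 6 (new)  [load 90/160]
  30 → roll 6  [load 120/160]
  35 → roll 6  [load 155/160]
  50 → roll 5  [load 125/160]
6 paper rolls opened.

6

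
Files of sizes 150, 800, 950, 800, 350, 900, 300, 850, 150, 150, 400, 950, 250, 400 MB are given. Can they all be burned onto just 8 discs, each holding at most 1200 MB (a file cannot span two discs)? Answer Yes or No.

A valid assignment using 7 discs:
  disc 1: 950 + 250 = 1200
  disc 2: 950 + 150 = 1100
  disc 3: 900 + 300 = 1200
  disc 4: 850 + 350 = 1200
  disc 5: 800 + 400 = 1200
  disc 6: 800 + 400 = 1200
  disc 7: 150 + 150 = 300
That uses only 7 ≤ 8, so 8 discs are enough.

Yes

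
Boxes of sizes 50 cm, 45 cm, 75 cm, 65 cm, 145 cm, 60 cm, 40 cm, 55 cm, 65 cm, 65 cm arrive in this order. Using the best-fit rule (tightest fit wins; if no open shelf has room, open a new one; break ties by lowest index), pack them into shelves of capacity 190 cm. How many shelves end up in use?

  50 → shelf 1 (new)  [load 50/190]
  45 → shelf 1  [load 95/190]
  75 → shelf 1  [load 170/190]
  65 → shelf 2 (new)  [load 65/190]
  145 → shelf 3 (new)  [load 145/190]
  60 → shelf 2  [load 125/190]
  40 → shelf 3  [load 185/190]
  55 → shelf 2  [load 180/190]
  65 → shelf 4 (new)  [load 65/190]
  65 → shelf 4  [load 130/190]
4 shelves opened.

4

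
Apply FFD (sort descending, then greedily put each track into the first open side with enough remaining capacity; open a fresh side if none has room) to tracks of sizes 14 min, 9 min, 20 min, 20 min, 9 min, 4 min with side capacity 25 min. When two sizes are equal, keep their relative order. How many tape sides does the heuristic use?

Sorted descending: 20, 20, 14, 9, 9, 4.
  20 → side 1 (new)  [load 20/25]
  20 → side 2 (new)  [load 20/25]
  14 → side 3 (new)  [load 14/25]
  9 → side 3  [load 23/25]
  9 → side 4 (new)  [load 9/25]
  4 → side 1  [load 24/25]
4 tape sides opened.

4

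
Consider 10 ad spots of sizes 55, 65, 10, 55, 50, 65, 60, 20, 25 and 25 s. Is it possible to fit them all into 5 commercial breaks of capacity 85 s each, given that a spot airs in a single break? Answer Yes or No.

No

Total = 430 s; ⌈430/85⌉ = 6.
At least 6 commercial breaks are required, but only 5 are allowed.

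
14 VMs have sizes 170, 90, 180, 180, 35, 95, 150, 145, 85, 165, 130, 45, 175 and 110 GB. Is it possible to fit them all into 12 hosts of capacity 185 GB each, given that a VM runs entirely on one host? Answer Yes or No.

A valid assignment using 11 hosts:
  host 1: 180 = 180
  host 2: 180 = 180
  host 3: 175 = 175
  host 4: 170 = 170
  host 5: 165 = 165
  host 6: 150 + 35 = 185
  host 7: 145 = 145
  host 8: 130 + 45 = 175
  host 9: 110 = 110
  host 10: 95 + 90 = 185
  host 11: 85 = 85
That uses only 11 ≤ 12, so 12 hosts are enough.

Yes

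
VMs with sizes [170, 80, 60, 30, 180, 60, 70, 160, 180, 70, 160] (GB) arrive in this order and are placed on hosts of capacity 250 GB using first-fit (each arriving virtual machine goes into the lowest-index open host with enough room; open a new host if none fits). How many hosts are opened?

  170 → host 1 (new)  [load 170/250]
  80 → host 1  [load 250/250]
  60 → host 2 (new)  [load 60/250]
  30 → host 2  [load 90/250]
  180 → host 3 (new)  [load 180/250]
  60 → host 2  [load 150/250]
  70 → host 2  [load 220/250]
  160 → host 4 (new)  [load 160/250]
  180 → host 5 (new)  [load 180/250]
  70 → host 3  [load 250/250]
  160 → host 6 (new)  [load 160/250]
6 hosts opened.

6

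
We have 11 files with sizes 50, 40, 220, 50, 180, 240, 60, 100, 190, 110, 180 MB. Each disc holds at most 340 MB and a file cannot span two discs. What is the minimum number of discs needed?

Total = 240 + 220 + 190 + 180 + 180 + 110 + 100 + 60 + 50 + 50 + 40 = 1420 MB.
Lower bound: ⌈1420/340⌉ = 5 discs.
A packing using 5 discs:
  disc 1: 240 + 100 = 340
  disc 2: 220 + 110 = 330
  disc 3: 190 + 60 + 50 + 40 = 340
  disc 4: 180 + 50 = 230
  disc 5: 180 = 180
This matches the lower bound, so 5 is optimal.

5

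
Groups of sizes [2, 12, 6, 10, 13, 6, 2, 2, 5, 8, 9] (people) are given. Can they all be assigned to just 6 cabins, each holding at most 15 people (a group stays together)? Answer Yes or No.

A valid assignment using 6 cabins:
  cabin 1: 13 + 2 = 15
  cabin 2: 12 + 2 = 14
  cabin 3: 10 + 5 = 15
  cabin 4: 9 + 6 = 15
  cabin 5: 8 + 6 = 14
  cabin 6: 2 = 2
Every load is within 15 people, so 6 cabins suffice.

Yes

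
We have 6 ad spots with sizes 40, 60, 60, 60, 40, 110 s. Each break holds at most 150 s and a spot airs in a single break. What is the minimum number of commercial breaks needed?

Total = 110 + 60 + 60 + 60 + 40 + 40 = 370 s.
Lower bound: ⌈370/150⌉ = 3 commercial breaks.
A packing using 3 commercial breaks:
  break 1: 110 + 40 = 150
  break 2: 60 + 60 = 120
  break 3: 60 + 40 = 100
This matches the lower bound, so 3 is optimal.

3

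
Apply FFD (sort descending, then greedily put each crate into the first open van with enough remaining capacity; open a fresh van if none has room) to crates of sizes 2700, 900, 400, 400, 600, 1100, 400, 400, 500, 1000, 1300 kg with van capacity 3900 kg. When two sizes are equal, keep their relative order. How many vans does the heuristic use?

Sorted descending: 2700, 1300, 1100, 1000, 900, 600, 500, 400, 400, 400, 400.
  2700 → van 1 (new)  [load 2700/3900]
  1300 → van 2 (new)  [load 1300/3900]
  1100 → van 1  [load 3800/3900]
  1000 → van 2  [load 2300/3900]
  900 → van 2  [load 3200/3900]
  600 → van 2  [load 3800/3900]
  500 → van 3 (new)  [load 500/3900]
  400 → van 3  [load 900/3900]
  400 → van 3  [load 1300/3900]
  400 → van 3  [load 1700/3900]
  400 → van 3  [load 2100/3900]
3 vans opened.

3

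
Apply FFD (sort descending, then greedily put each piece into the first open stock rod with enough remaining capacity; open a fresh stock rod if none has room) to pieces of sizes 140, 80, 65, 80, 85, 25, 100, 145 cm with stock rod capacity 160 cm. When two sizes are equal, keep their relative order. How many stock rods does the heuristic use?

5

Sorted descending: 145, 140, 100, 85, 80, 80, 65, 25.
  145 → stock rod 1 (new)  [load 145/160]
  140 → stock rod 2 (new)  [load 140/160]
  100 → stock rod 3 (new)  [load 100/160]
  85 → stock rod 4 (new)  [load 85/160]
  80 → stock rod 5 (new)  [load 80/160]
  80 → stock rod 5  [load 160/160]
  65 → stock rod 4  [load 150/160]
  25 → stock rod 3  [load 125/160]
5 stock rods opened.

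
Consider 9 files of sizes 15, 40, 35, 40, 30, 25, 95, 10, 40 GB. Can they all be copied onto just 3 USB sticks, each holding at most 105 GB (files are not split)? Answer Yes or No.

Total = 330 GB; ⌈330/105⌉ = 4.
At least 4 USB sticks are required, but only 3 are allowed.

No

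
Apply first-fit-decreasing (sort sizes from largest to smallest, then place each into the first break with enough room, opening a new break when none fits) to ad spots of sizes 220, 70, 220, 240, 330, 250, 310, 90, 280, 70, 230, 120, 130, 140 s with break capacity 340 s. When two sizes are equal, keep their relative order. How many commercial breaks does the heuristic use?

9

Sorted descending: 330, 310, 280, 250, 240, 230, 220, 220, 140, 130, 120, 90, 70, 70.
  330 → break 1 (new)  [load 330/340]
  310 → break 2 (new)  [load 310/340]
  280 → break 3 (new)  [load 280/340]
  250 → break 4 (new)  [load 250/340]
  240 → break 5 (new)  [load 240/340]
  230 → break 6 (new)  [load 230/340]
  220 → break 7 (new)  [load 220/340]
  220 → break 8 (new)  [load 220/340]
  140 → break 9 (new)  [load 140/340]
  130 → break 9  [load 270/340]
  120 → break 7  [load 340/340]
  90 → break 4  [load 340/340]
  70 → break 5  [load 310/340]
  70 → break 6  [load 300/340]
9 commercial breaks opened.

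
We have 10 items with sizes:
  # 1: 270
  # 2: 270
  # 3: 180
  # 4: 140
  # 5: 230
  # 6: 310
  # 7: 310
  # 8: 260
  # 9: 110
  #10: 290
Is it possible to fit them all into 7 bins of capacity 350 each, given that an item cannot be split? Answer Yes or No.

No

Total = 2370; ⌈2370/350⌉ = 7.
8 items each exceed half the capacity and cannot share a bin, forcing at least 8 bins.
At least 8 bins are required, but only 7 are allowed.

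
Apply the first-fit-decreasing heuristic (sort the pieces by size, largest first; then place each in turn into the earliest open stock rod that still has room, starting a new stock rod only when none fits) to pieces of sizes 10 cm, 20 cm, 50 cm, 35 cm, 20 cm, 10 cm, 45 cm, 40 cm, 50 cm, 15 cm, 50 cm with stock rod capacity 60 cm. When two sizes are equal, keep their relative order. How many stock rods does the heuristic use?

6

Sorted descending: 50, 50, 50, 45, 40, 35, 20, 20, 15, 10, 10.
  50 → stock rod 1 (new)  [load 50/60]
  50 → stock rod 2 (new)  [load 50/60]
  50 → stock rod 3 (new)  [load 50/60]
  45 → stock rod 4 (new)  [load 45/60]
  40 → stock rod 5 (new)  [load 40/60]
  35 → stock rod 6 (new)  [load 35/60]
  20 → stock rod 5  [load 60/60]
  20 → stock rod 6  [load 55/60]
  15 → stock rod 4  [load 60/60]
  10 → stock rod 1  [load 60/60]
  10 → stock rod 2  [load 60/60]
6 stock rods opened.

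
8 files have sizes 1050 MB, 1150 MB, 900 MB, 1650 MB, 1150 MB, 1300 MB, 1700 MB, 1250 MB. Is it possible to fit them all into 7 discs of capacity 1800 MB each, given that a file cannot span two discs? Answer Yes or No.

Total = 10150 MB; ⌈10150/1800⌉ = 6.
7 files each exceed half the capacity and cannot share a disc, forcing at least 7 discs.
The bound of 7 does not rule out 7, but exhaustive search shows no assignment into 7 discs of capacity 1800 MB exists — the minimum is 8.

No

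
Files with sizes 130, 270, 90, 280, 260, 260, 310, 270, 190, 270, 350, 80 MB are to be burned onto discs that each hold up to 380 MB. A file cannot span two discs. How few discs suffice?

9

Total = 350 + 310 + 280 + 270 + 270 + 270 + 260 + 260 + 190 + 130 + 90 + 80 = 2760 MB.
Lower bound: ⌈2760/380⌉ = 8 discs.
A packing using 9 discs:
  disc 1: 350 = 350
  disc 2: 310 = 310
  disc 3: 280 + 90 = 370
  disc 4: 270 + 80 = 350
  disc 5: 270 = 270
  disc 6: 270 = 270
  disc 7: 260 = 260
  disc 8: 260 = 260
  disc 9: 190 + 130 = 320
No arrangement into 8 discs stays within capacity, so 9 is optimal.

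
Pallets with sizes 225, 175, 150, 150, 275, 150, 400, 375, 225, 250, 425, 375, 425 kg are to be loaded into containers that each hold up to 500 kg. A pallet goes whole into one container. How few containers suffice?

9

Total = 425 + 425 + 400 + 375 + 375 + 275 + 250 + 225 + 225 + 175 + 150 + 150 + 150 = 3600 kg.
Lower bound: ⌈3600/500⌉ = 8 containers.
A packing using 9 containers:
  container 1: 425 = 425
  container 2: 425 = 425
  container 3: 400 = 400
  container 4: 375 = 375
  container 5: 375 = 375
  container 6: 275 + 225 = 500
  container 7: 250 + 225 = 475
  container 8: 175 + 150 + 150 = 475
  container 9: 150 = 150
No arrangement into 8 containers stays within capacity, so 9 is optimal.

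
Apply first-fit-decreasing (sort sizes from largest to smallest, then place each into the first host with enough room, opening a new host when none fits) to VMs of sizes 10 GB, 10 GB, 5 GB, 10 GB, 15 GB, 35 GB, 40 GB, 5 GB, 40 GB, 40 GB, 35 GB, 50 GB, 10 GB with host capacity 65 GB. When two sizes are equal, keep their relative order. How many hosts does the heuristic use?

6

Sorted descending: 50, 40, 40, 40, 35, 35, 15, 10, 10, 10, 10, 5, 5.
  50 → host 1 (new)  [load 50/65]
  40 → host 2 (new)  [load 40/65]
  40 → host 3 (new)  [load 40/65]
  40 → host 4 (new)  [load 40/65]
  35 → host 5 (new)  [load 35/65]
  35 → host 6 (new)  [load 35/65]
  15 → host 1  [load 65/65]
  10 → host 2  [load 50/65]
  10 → host 2  [load 60/65]
  10 → host 3  [load 50/65]
  10 → host 3  [load 60/65]
  5 → host 2  [load 65/65]
  5 → host 3  [load 65/65]
6 hosts opened.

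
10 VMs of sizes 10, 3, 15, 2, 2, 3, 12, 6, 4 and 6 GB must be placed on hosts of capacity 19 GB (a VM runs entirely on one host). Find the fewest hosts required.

Total = 15 + 12 + 10 + 6 + 6 + 4 + 3 + 3 + 2 + 2 = 63 GB.
Lower bound: ⌈63/19⌉ = 4 hosts.
A packing using 4 hosts:
  host 1: 15 + 4 = 19
  host 2: 12 + 6 = 18
  host 3: 10 + 6 + 3 = 19
  host 4: 3 + 2 + 2 = 7
This matches the lower bound, so 4 is optimal.

4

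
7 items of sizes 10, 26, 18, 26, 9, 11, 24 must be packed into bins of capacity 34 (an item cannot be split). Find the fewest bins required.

Total = 26 + 26 + 24 + 18 + 11 + 10 + 9 = 124.
Lower bound: ⌈124/34⌉ = 4 bins.
A packing using 5 bins:
  bin 1: 26 = 26
  bin 2: 26 = 26
  bin 3: 24 + 10 = 34
  bin 4: 18 + 11 = 29
  bin 5: 9 = 9
No arrangement into 4 bins stays within capacity, so 5 is optimal.

5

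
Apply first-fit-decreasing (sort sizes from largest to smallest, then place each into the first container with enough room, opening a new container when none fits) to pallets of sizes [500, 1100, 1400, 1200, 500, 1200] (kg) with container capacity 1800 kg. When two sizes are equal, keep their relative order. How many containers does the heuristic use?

4

Sorted descending: 1400, 1200, 1200, 1100, 500, 500.
  1400 → container 1 (new)  [load 1400/1800]
  1200 → container 2 (new)  [load 1200/1800]
  1200 → container 3 (new)  [load 1200/1800]
  1100 → container 4 (new)  [load 1100/1800]
  500 → container 2  [load 1700/1800]
  500 → container 3  [load 1700/1800]
4 containers opened.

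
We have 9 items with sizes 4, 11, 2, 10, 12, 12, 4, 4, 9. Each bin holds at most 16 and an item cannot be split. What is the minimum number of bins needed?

5

Total = 12 + 12 + 11 + 10 + 9 + 4 + 4 + 4 + 2 = 68.
Lower bound: ⌈68/16⌉ = 5 bins.
A packing using 5 bins:
  bin 1: 12 + 4 = 16
  bin 2: 12 + 4 = 16
  bin 3: 11 + 4 = 15
  bin 4: 10 + 2 = 12
  bin 5: 9 = 9
This matches the lower bound, so 5 is optimal.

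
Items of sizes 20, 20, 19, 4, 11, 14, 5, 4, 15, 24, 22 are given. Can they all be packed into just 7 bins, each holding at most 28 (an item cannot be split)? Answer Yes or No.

A valid assignment using 7 bins:
  bin 1: 24 + 4 = 28
  bin 2: 22 + 5 = 27
  bin 3: 20 + 4 = 24
  bin 4: 20 = 20
  bin 5: 19 = 19
  bin 6: 15 + 11 = 26
  bin 7: 14 = 14
Every load is within 28, so 7 bins suffice.

Yes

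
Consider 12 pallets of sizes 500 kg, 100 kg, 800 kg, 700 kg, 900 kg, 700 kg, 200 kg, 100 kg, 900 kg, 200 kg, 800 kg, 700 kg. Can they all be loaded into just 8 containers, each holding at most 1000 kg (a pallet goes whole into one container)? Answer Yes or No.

A valid assignment using 8 containers:
  container 1: 900 + 100 = 1000
  container 2: 900 + 100 = 1000
  container 3: 800 + 200 = 1000
  container 4: 800 + 200 = 1000
  container 5: 700 = 700
  container 6: 700 = 700
  container 7: 700 = 700
  container 8: 500 = 500
Every load is within 1000 kg, so 8 containers suffice.

Yes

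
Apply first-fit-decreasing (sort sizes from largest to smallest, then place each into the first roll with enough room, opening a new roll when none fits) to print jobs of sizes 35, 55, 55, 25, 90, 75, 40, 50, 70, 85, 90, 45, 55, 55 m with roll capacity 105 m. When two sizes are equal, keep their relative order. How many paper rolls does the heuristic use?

9

Sorted descending: 90, 90, 85, 75, 70, 55, 55, 55, 55, 50, 45, 40, 35, 25.
  90 → roll 1 (new)  [load 90/105]
  90 → roll 2 (new)  [load 90/105]
  85 → roll 3 (new)  [load 85/105]
  75 → roll 4 (new)  [load 75/105]
  70 → roll 5 (new)  [load 70/105]
  55 → roll 6 (new)  [load 55/105]
  55 → roll 7 (new)  [load 55/105]
  55 → roll 8 (new)  [load 55/105]
  55 → roll 9 (new)  [load 55/105]
  50 → roll 6  [load 105/105]
  45 → roll 7  [load 100/105]
  40 → roll 8  [load 95/105]
  35 → roll 5  [load 105/105]
  25 → roll 4  [load 100/105]
9 paper rolls opened.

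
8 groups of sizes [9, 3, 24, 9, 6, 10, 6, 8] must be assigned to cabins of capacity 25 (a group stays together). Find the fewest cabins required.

4

Total = 24 + 10 + 9 + 9 + 8 + 6 + 6 + 3 = 75.
Lower bound: ⌈75/25⌉ = 3 cabins.
A packing using 4 cabins:
  cabin 1: 24 = 24
  cabin 2: 10 + 9 + 6 = 25
  cabin 3: 9 + 8 + 6 = 23
  cabin 4: 3 = 3
No arrangement into 3 cabins stays within capacity, so 4 is optimal.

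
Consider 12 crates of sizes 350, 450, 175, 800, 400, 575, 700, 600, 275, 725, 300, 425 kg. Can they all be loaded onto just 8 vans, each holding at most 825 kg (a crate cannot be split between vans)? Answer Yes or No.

Yes

A valid assignment using 8 vans:
  van 1: 800 = 800
  van 2: 725 = 725
  van 3: 700 = 700
  van 4: 600 + 175 = 775
  van 5: 575 = 575
  van 6: 450 + 350 = 800
  van 7: 425 + 400 = 825
  van 8: 300 + 275 = 575
Every load is within 825 kg, so 8 vans suffice.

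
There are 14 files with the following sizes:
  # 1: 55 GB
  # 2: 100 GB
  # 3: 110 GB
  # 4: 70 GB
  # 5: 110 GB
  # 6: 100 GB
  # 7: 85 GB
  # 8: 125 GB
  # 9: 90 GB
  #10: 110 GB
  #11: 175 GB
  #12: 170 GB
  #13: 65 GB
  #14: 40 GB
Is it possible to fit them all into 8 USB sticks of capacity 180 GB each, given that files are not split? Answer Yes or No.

No

Total = 1405 GB; ⌈1405/180⌉ = 8.
The bound of 8 does not rule out 8, but exhaustive search shows no assignment into 8 USB sticks of capacity 180 GB exists — the minimum is 9.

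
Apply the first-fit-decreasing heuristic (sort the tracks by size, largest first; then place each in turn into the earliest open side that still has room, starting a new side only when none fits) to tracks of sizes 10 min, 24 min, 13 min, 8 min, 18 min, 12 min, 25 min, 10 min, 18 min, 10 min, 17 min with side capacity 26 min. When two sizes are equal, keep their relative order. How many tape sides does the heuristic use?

8

Sorted descending: 25, 24, 18, 18, 17, 13, 12, 10, 10, 10, 8.
  25 → side 1 (new)  [load 25/26]
  24 → side 2 (new)  [load 24/26]
  18 → side 3 (new)  [load 18/26]
  18 → side 4 (new)  [load 18/26]
  17 → side 5 (new)  [load 17/26]
  13 → side 6 (new)  [load 13/26]
  12 → side 6  [load 25/26]
  10 → side 7 (new)  [load 10/26]
  10 → side 7  [load 20/26]
  10 → side 8 (new)  [load 10/26]
  8 → side 3  [load 26/26]
8 tape sides opened.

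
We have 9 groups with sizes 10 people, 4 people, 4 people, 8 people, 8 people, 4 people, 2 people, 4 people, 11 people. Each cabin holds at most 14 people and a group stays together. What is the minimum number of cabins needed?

5

Total = 11 + 10 + 8 + 8 + 4 + 4 + 4 + 4 + 2 = 55 people.
Lower bound: ⌈55/14⌉ = 4 cabins.
A packing using 5 cabins:
  cabin 1: 11 + 2 = 13
  cabin 2: 10 + 4 = 14
  cabin 3: 8 + 4 = 12
  cabin 4: 8 + 4 = 12
  cabin 5: 4 = 4
No arrangement into 4 cabins stays within capacity, so 5 is optimal.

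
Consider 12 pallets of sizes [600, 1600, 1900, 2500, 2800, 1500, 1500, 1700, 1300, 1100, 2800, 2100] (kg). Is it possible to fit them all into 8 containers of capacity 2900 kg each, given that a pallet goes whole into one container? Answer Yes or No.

No

Total = 21400 kg; ⌈21400/2900⌉ = 8.
9 pallets each exceed half the capacity and cannot share a container, forcing at least 9 containers.
At least 9 containers are required, but only 8 are allowed.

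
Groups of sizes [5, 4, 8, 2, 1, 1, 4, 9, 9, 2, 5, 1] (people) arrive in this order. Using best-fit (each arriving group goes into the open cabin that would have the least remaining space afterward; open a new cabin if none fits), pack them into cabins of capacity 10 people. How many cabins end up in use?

6

  5 → cabin 1 (new)  [load 5/10]
  4 → cabin 1  [load 9/10]
  8 → cabin 2 (new)  [load 8/10]
  2 → cabin 2  [load 10/10]
  1 → cabin 1  [load 10/10]
  1 → cabin 3 (new)  [load 1/10]
  4 → cabin 3  [load 5/10]
  9 → cabin 4 (new)  [load 9/10]
  9 → cabin 5 (new)  [load 9/10]
  2 → cabin 3  [load 7/10]
  5 → cabin 6 (new)  [load 5/10]
  1 → cabin 4  [load 10/10]
6 cabins opened.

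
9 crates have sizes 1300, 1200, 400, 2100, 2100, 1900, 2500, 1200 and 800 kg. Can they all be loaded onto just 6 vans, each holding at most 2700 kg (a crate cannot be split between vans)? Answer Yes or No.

A valid assignment using 6 vans:
  van 1: 2500 = 2500
  van 2: 2100 + 400 = 2500
  van 3: 2100 = 2100
  van 4: 1900 + 800 = 2700
  van 5: 1300 + 1200 = 2500
  van 6: 1200 = 1200
Every load is within 2700 kg, so 6 vans suffice.

Yes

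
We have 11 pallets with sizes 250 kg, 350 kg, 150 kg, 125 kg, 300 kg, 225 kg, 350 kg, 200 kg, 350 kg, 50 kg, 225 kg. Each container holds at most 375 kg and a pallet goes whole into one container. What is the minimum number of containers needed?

Total = 350 + 350 + 350 + 300 + 250 + 225 + 225 + 200 + 150 + 125 + 50 = 2575 kg.
Lower bound: ⌈2575/375⌉ = 7 containers.
Also, 8 pallets each exceed 375/2 kg, and no two of those can share a container, so at least 8 containers are needed.
A packing using 8 containers:
  container 1: 350 = 350
  container 2: 350 = 350
  container 3: 350 = 350
  container 4: 300 + 50 = 350
  container 5: 250 + 125 = 375
  container 6: 225 + 150 = 375
  container 7: 225 = 225
  container 8: 200 = 200
This matches the lower bound, so 8 is optimal.

8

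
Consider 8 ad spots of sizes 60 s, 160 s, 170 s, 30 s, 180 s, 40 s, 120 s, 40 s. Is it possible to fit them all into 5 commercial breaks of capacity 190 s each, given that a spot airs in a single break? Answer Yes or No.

A valid assignment using 5 commercial breaks:
  break 1: 180 = 180
  break 2: 170 = 170
  break 3: 160 + 30 = 190
  break 4: 120 + 60 = 180
  break 5: 40 + 40 = 80
Every load is within 190 s, so 5 commercial breaks suffice.

Yes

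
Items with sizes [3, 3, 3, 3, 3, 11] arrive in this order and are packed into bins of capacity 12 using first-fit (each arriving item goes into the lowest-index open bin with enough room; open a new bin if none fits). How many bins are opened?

3

  3 → bin 1 (new)  [load 3/12]
  3 → bin 1  [load 6/12]
  3 → bin 1  [load 9/12]
  3 → bin 1  [load 12/12]
  3 → bin 2 (new)  [load 3/12]
  11 → bin 3 (new)  [load 11/12]
3 bins opened.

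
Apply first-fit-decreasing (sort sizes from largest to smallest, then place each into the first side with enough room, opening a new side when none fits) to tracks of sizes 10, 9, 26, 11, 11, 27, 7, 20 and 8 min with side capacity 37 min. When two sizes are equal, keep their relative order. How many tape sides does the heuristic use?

4

Sorted descending: 27, 26, 20, 11, 11, 10, 9, 8, 7.
  27 → side 1 (new)  [load 27/37]
  26 → side 2 (new)  [load 26/37]
  20 → side 3 (new)  [load 20/37]
  11 → side 2  [load 37/37]
  11 → side 3  [load 31/37]
  10 → side 1  [load 37/37]
  9 → side 4 (new)  [load 9/37]
  8 → side 4  [load 17/37]
  7 → side 4  [load 24/37]
4 tape sides opened.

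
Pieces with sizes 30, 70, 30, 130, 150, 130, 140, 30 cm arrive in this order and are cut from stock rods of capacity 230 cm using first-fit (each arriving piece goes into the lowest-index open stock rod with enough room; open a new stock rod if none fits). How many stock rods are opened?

  30 → stock rod 1 (new)  [load 30/230]
  70 → stock rod 1  [load 100/230]
  30 → stock rod 1  [load 130/230]
  130 → stock rod 2 (new)  [load 130/230]
  150 → stock rod 3 (new)  [load 150/230]
  130 → stock rod 4 (new)  [load 130/230]
  140 → stock rod 5 (new)  [load 140/230]
  30 → stock rod 1  [load 160/230]
5 stock rods opened.

5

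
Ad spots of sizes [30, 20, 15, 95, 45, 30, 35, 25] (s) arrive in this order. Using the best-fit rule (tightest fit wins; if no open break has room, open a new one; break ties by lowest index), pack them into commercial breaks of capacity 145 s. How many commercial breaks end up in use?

3

  30 → break 1 (new)  [load 30/145]
  20 → break 1  [load 50/145]
  15 → break 1  [load 65/145]
  95 → break 2 (new)  [load 95/145]
  45 → break 2  [load 140/145]
  30 → break 1  [load 95/145]
  35 → break 1  [load 130/145]
  25 → break 3 (new)  [load 25/145]
3 commercial breaks opened.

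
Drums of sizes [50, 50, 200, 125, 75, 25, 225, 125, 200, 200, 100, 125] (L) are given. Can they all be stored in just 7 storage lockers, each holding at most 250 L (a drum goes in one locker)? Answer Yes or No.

Yes

A valid assignment using 7 storage lockers:
  locker 1: 225 + 25 = 250
  locker 2: 200 + 50 = 250
  locker 3: 200 + 50 = 250
  locker 4: 200 = 200
  locker 5: 125 + 125 = 250
  locker 6: 125 + 100 = 225
  locker 7: 75 = 75
Every load is within 250 L, so 7 storage lockers suffice.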